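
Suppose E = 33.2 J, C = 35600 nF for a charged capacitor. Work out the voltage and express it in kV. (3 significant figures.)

1.37 kV

Rearranging E = ½C·V² for V: V = √(2E/C).
E = 33.2 J; C = 35600 nF = 3.560×10^-5 F.
V = 1366 V
1366 V × (1 kV / 1000 V) = 1.366 kV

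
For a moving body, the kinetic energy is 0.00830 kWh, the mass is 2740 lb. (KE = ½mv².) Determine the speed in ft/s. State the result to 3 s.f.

Solving KE = ½mv² for v: v = √(2·KE/m).
KE = 0.00830 kWh = 29880 J; m = 2740 lb = 1243 kg.
v = 6.934 m/s
6.934 m/s × (1 ft/s / 0.3048 m/s) = 22.75 ft/s

22.8 ft/s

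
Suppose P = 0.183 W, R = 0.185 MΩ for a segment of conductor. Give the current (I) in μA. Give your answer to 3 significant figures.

995 μA

Solving P = I²R for I: I = √(P/R).
P = 0.183 W; R = 0.185 MΩ = 1.850×10^5 Ω.
I = 9.946×10^-4 A
9.946×10^-4 A × (1 μA / 1.000×10^-6 A) = 994.6 μA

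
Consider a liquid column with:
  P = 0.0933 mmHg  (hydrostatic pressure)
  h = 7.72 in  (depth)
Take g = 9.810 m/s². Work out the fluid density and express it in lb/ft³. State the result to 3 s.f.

0.404 lb/ft³

Solving P = ρ·g·h for ρ: ρ = P/(g·h).
P = 0.0933 mmHg = 12.44 Pa; h = 7.72 in = 0.1961 m; g = 9.810 m/s².
ρ = 6.466 kg/m³
6.466 kg/m³ × (1 lb/ft³ / 16.02 kg/m³) = 0.4037 lb/ft³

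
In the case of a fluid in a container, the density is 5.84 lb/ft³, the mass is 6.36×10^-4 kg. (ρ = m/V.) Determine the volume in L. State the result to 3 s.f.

Rearranging ρ = m/V for V: V = m/ρ.
ρ = 5.84 lb/ft³ = 93.55 kg/m³; m = 6.36×10^-4 kg.
V = 6.799×10^-6 m³
6.799×10^-6 m³ × (1 L / 0.001000 m³) = 0.006799 L

0.00680 L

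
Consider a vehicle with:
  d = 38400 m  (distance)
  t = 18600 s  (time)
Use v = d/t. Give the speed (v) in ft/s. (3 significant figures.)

6.77 ft/s

v is given directly by: v = d/t.
d = 38400 m; t = 18600 s.
v = 2.065 m/s
2.065 m/s × (1 ft/s / 0.3048 m/s) = 6.773 ft/s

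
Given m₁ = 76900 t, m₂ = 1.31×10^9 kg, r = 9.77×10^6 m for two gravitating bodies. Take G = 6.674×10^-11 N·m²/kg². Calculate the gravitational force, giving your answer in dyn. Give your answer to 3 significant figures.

0.00704 dyn

F is given directly by: F = Gm₁m₂/r².
m₁ = 76900 t = 7.690×10^7 kg; m₂ = 1.31×10^9 kg; r = 9.77×10^6 m; G = 6.674×10^-11 N·m²/kg².
F = 7.044×10^-8 N
7.044×10^-8 N × (1 dyn / 1.000×10^-5 N) = 0.007044 dyn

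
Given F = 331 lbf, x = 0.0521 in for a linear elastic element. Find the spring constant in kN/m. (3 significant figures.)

Rearranging F = k·x for k: k = F/x.
F = 331 lbf = 1472 N; x = 0.0521 in = 0.001323 m.
k = 1.113×10^6 N/m
1.113×10^6 N/m × (1 kN/m / 1000 N/m) = 1113 kN/m

1110 kN/m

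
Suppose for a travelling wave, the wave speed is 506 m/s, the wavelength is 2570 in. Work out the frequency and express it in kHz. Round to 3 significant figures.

Rearranging: f = v/λ.
v = 506 m/s; λ = 2570 in = 65.28 m.
f = 7.751 Hz
7.751 Hz × (1 kHz / 1000 Hz) = 0.007751 kHz

0.00775 kHz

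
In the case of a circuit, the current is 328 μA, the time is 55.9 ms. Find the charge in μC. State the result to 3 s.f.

18.3 μC

Directly: q = It.
I = 328 μA = 3.280×10^-4 A; t = 55.9 ms = 0.05590 s.
q = 1.834×10^-5 C  (the unit combination reduces to A·s = C)
1.834×10^-5 C × (1 μC / 1.000×10^-6 C) = 18.34 μC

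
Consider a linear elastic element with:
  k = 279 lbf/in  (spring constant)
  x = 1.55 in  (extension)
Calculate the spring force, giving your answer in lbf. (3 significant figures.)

From Hooke's law: F = kx.
k = 279 lbf/in = 48860 N/m; x = 1.55 in = 0.03937 m.
F = 1924 N
1924 N × (1 lbf / 4.448 N) = 432.5 lbf

432 lbf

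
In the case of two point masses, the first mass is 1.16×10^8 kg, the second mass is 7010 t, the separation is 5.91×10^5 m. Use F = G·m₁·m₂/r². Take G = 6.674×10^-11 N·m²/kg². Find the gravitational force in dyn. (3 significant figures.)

0.0155 dyn

From Newton's law of gravitation: F = Gm₁m₂/r².
m₁ = 1.16×10^8 kg; m₂ = 7010 t = 7.010×10^6 kg; r = 5.91×10^5 m; G = 6.674×10^-11 N·m²/kg².
F = 1.554×10^-7 N
1.554×10^-7 N × (1 dyn / 1.000×10^-5 N) = 0.01554 dyn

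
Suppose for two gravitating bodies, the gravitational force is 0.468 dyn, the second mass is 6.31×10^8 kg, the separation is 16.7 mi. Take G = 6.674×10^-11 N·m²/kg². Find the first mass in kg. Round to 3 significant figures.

From Newton's law of gravitation: m₁ = F·r²/(G·m₂).
F = 0.468 dyn = 4.680×10^-6 N; m₂ = 6.31×10^8 kg; r = 16.7 mi = 26876 m; G = 6.674×10^-11 N·m²/kg².
m₁ = 80271 kg

80300 kg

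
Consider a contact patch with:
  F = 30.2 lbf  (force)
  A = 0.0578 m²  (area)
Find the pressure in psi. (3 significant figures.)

Directly: P = F/A.
F = 30.2 lbf = 134.3 N; A = 0.0578 m².
P = 2324 Pa  (the unit combination reduces to kg/(m·s²) = Pa)
2324 Pa × (1 psi / 6895 Pa) = 0.3371 psi

0.337 psi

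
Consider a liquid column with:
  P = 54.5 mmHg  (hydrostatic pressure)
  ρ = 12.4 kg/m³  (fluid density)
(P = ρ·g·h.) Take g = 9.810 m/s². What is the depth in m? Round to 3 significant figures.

59.7 m

Solving P = ρ·g·h for h: h = P/(ρ·g).
P = 54.5 mmHg = 7266 Pa; ρ = 12.4 kg/m³; g = 9.810 m/s².
h = 59.73 m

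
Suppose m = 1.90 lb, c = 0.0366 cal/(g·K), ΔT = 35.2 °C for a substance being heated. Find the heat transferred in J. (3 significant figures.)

4650 J

Q is given directly by: Q = mcΔT.
m = 1.90 lb = 0.8618 kg; c = 0.0366 cal/(g·K) = 153.1 J/(kg·K); ΔT = 35.2 °C = 35.20 K.
Q = 4646 J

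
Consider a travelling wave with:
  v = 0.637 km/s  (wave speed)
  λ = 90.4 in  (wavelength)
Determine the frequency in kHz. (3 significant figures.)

0.277 kHz

Rearranging v = f·λ for f: f = v/λ.
v = 0.637 km/s = 637.0 m/s; λ = 90.4 in = 2.296 m.
f = 277.4 Hz
277.4 Hz × (1 kHz / 1000 Hz) = 0.2774 kHz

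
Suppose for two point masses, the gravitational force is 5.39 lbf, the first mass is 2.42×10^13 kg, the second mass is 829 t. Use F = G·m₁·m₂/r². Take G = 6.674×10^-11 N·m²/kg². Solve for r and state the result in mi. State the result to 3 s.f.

4.64 mi

Rearranging: r = √(G·m₁m₂/F).
F = 5.39 lbf = 23.98 N; m₁ = 2.42×10^13 kg; m₂ = 829 t = 8.290×10^5 kg; G = 6.674×10^-11 N·m²/kg².
r = 7473 m
7473 m × (1 mi / 1609 m) = 4.643 mi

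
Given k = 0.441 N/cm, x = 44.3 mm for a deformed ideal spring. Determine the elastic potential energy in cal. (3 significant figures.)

Directly: U = ½kx².
k = 0.441 N/cm = 44.10 N/m; x = 44.3 mm = 0.04430 m.
U = 0.04327 J
0.04327 J × (1 cal / 4.184 J) = 0.01034 cal

0.0103 cal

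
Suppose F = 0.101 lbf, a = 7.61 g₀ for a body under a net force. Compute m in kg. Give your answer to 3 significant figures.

Solving F = m·a for m: m = F/a.
F = 0.101 lbf = 0.4493 N; a = 7.61 g₀ = 74.63 m/s².
m = 0.006020 kg

0.00602 kg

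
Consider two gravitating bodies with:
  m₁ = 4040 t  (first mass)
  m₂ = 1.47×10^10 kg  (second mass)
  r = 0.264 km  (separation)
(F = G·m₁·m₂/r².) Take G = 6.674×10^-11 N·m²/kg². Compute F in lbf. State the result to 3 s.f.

12.8 lbf

Directly: F = Gm₁m₂/r².
m₁ = 4040 t = 4.040×10^6 kg; m₂ = 1.47×10^10 kg; r = 0.264 km = 264.0 m; G = 6.674×10^-11 N·m²/kg².
F = 56.87 N
56.87 N × (1 lbf / 4.448 N) = 12.78 lbf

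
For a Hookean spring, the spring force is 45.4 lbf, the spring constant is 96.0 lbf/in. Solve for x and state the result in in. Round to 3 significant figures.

0.473 in

Solving F = k·x for x: x = F/k.
F = 45.4 lbf = 201.9 N; k = 96.0 lbf/in = 16812 N/m.
x = 0.01201 m
0.01201 m × (1 in / 0.02540 m) = 0.4729 in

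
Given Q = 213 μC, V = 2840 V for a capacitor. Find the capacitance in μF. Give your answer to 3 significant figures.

C is given directly by: C = Q/V.
Q = 213 μC = 2.130×10^-4 C; V = 2840 V.
C = 7.500×10^-8 F
7.500×10^-8 F × (1 μF / 1.000×10^-6 F) = 0.07500 μF

0.0750 μF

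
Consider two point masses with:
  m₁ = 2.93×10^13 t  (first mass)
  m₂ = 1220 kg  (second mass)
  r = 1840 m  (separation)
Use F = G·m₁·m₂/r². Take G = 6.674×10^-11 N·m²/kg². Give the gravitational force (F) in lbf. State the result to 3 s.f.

Directly: F = Gm₁m₂/r².
m₁ = 2.93×10^13 t = 2.930×10^16 kg; m₂ = 1220 kg; r = 1840 m; G = 6.674×10^-11 N·m²/kg².
F = 704.7 N
704.7 N × (1 lbf / 4.448 N) = 158.4 lbf

158 lbf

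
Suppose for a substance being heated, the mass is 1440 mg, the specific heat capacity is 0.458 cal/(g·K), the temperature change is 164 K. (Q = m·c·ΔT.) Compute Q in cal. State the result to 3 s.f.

Directly: Q = mcΔT.
m = 1440 mg = 0.001440 kg; c = 0.458 cal/(g·K) = 1916 J/(kg·K); ΔT = 164 K.
Q = 452.5 J
452.5 J × (1 cal / 4.184 J) = 108.2 cal

108 cal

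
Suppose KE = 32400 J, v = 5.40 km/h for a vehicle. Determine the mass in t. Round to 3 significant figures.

28.8 t

Rearranging KE = ½mv² for m: m = 2·KE/v².
KE = 32400 J; v = 5.40 km/h = 1.500 m/s.
m = 28800 kg
28800 kg × (1 t / 1000 kg) = 28.80 t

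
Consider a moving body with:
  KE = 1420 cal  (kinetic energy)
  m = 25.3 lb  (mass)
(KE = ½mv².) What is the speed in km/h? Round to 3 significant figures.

116 km/h

Solving KE = ½mv² for v: v = √(2·KE/m).
KE = 1420 cal = 5941 J; m = 25.3 lb = 11.48 kg.
v = 32.18 m/s
32.18 m/s × (1 km/h / 0.2778 m/s) = 115.8 km/h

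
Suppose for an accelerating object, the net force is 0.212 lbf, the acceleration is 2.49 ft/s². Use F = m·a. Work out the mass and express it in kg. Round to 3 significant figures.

1.24 kg

From Newton's second law: m = F/a.
F = 0.212 lbf = 0.9430 N; a = 2.49 ft/s² = 0.7590 m/s².
m = 1.243 kg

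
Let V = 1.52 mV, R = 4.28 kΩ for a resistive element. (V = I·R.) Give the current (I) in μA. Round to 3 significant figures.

0.355 μA

From Ohm's law: I = V/R.
V = 1.52 mV = 0.001520 V; R = 4.28 kΩ = 4280 Ω.
I = 3.551×10^-7 A
3.551×10^-7 A × (1 μA / 1.000×10^-6 A) = 0.3551 μA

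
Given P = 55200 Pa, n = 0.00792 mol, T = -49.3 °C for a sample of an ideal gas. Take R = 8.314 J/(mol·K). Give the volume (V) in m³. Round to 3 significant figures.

Rearranging: V = nRT/P.
P = 55200 Pa; n = 0.00792 mol; T = -49.3 °C = 223.8 K; R = 8.314 J/(mol·K).
V = 2.670×10^-4 m³

2.67×10^-4 m³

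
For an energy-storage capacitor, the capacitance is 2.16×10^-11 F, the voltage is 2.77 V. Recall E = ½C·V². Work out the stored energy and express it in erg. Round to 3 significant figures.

E is given directly by: E = ½CV².
C = 2.16×10^-11 F; V = 2.77 V.
E = 8.287×10^-11 J
8.287×10^-11 J × (1 erg / 1.000×10^-7 J) = 8.287×10^-4 erg

8.29×10^-4 erg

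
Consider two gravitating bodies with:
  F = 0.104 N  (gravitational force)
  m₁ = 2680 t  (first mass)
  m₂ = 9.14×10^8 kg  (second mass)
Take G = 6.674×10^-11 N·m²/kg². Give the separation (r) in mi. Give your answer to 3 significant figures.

0.779 mi

Rearranging: r = √(G·m₁m₂/F).
F = 0.104 N; m₁ = 2680 t = 2.680×10^6 kg; m₂ = 9.14×10^8 kg; G = 6.674×10^-11 N·m²/kg².
r = 1254 m
1254 m × (1 mi / 1609 m) = 0.7791 mi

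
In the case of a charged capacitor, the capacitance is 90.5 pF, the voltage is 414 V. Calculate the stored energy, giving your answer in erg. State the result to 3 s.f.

Directly: E = ½CV².
C = 90.5 pF = 9.050×10^-11 F; V = 414 V.
E = 7.756×10^-6 J
7.756×10^-6 J × (1 erg / 1.000×10^-7 J) = 77.56 erg

77.6 erg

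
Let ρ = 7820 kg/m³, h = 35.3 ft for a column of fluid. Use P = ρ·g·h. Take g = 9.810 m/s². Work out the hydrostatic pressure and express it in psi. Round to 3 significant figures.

120 psi

P is given directly by: P = ρgh.
ρ = 7820 kg/m³; h = 35.3 ft = 10.76 m; g = 9.810 m/s².
P = 8.254×10^5 Pa  (the unit combination reduces to kg/(m·s²) = Pa)
8.254×10^5 Pa × (1 psi / 6895 Pa) = 119.7 psi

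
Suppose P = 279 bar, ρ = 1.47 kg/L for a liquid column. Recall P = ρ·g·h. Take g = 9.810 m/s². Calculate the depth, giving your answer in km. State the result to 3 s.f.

1.93 km

Rearranging: h = P/(ρ·g).
P = 279 bar = 2.790×10^7 Pa; ρ = 1.47 kg/L = 1470 kg/m³; g = 9.810 m/s².
h = 1935 m
1935 m × (1 km / 1000 m) = 1.935 km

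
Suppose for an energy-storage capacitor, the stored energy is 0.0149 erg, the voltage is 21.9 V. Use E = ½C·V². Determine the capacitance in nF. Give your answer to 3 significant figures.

0.00621 nF

Solving E = ½C·V² for C: C = 2E/V².
E = 0.0149 erg = 1.490×10^-9 J; V = 21.9 V.
C = 6.213×10^-12 F
6.213×10^-12 F × (1 nF / 1.000×10^-9 F) = 0.006213 nF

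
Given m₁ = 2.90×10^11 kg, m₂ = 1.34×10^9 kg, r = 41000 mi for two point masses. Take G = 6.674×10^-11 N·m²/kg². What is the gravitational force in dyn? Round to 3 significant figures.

0.596 dyn

From Newton's law of gravitation: F = Gm₁m₂/r².
m₁ = 2.90×10^11 kg; m₂ = 1.34×10^9 kg; r = 41000 mi = 6.598×10^7 m; G = 6.674×10^-11 N·m²/kg².
F = 5.957×10^-6 N  (the unit combination reduces to kg·m/s² = N)
5.957×10^-6 N × (1 dyn / 1.000×10^-5 N) = 0.5957 dyn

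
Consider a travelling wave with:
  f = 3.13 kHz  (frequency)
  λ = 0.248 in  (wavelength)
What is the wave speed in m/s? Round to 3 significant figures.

19.7 m/s

Directly: v = fλ.
f = 3.13 kHz = 3130 Hz; λ = 0.248 in = 0.006299 m.
v = 19.72 m/s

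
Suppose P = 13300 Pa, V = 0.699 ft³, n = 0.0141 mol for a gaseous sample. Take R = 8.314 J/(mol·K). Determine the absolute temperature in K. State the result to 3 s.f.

2250 K

Rearranging PV = nRT for T: T = PV/(nR).
P = 13300 Pa; V = 0.699 ft³ = 0.01979 m³; n = 0.0141 mol; R = 8.314 J/(mol·K).
T = 2246 K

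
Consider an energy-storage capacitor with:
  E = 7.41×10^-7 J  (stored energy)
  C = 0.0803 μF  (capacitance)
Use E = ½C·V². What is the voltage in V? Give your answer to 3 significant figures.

4.30 V

Rearranging: V = √(2E/C).
E = 7.41×10^-7 J; C = 0.0803 μF = 8.030×10^-8 F.
V = 4.296 V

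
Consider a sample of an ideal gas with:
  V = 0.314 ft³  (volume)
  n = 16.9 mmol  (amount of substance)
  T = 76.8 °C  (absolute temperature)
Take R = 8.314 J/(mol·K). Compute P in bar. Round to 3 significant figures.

0.0553 bar

From the ideal-gas law: P = nRT/V.
V = 0.314 ft³ = 0.008891 m³; n = 16.9 mmol = 0.01690 mol; T = 76.8 °C = 349.9 K; R = 8.314 J/(mol·K).
P = 5530 Pa
5530 Pa × (1 bar / 1.000×10^5 Pa) = 0.05530 bar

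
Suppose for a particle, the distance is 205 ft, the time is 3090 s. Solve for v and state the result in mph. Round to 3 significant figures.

Directly: v = d/t.
d = 205 ft = 62.48 m; t = 3090 s.
v = 0.02022 m/s
0.02022 m/s × (1 mph / 0.4470 m/s) = 0.04523 mph

0.0452 mph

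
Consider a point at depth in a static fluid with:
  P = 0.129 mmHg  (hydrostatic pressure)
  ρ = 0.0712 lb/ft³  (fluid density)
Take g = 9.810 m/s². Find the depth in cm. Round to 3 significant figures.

Rearranging: h = P/(ρ·g).
P = 0.129 mmHg = 17.20 Pa; ρ = 0.0712 lb/ft³ = 1.141 kg/m³; g = 9.810 m/s².
h = 1.537 m
1.537 m × (1 cm / 0.01000 m) = 153.7 cm

154 cm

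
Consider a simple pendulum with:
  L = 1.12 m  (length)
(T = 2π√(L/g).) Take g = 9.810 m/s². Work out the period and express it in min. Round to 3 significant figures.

Directly: T = 2π√(L/g).
L = 1.12 m; g = 9.810 m/s².
T = 2.123 s
2.123 s × (1 min / 60.00 s) = 0.03538 min

0.0354 min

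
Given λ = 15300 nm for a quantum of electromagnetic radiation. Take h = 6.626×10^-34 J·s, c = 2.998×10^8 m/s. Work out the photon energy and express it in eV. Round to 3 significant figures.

Directly: E = hc/λ.
λ = 15300 nm = 1.530×10^-5 m; h = 6.626×10^-34 J·s; c = 2.998×10^8 m/s.
E = 1.298×10^-20 J  (the unit combination reduces to kg·m²/s² = J)
1.298×10^-20 J × (1 eV / 1.602×10^-19 J) = 0.08104 eV

0.0810 eV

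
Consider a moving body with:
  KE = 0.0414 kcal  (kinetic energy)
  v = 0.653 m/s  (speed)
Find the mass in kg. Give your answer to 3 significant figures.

Rearranging KE = ½mv² for m: m = 2·KE/v².
KE = 0.0414 kcal = 173.2 J; v = 0.653 m/s.
m = 812.4 kg

812 kg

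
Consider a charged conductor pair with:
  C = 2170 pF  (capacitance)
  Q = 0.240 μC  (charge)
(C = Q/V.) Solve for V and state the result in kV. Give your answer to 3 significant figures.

Solving C = Q/V for V: V = Q/C.
C = 2170 pF = 2.170×10^-9 F; Q = 0.240 μC = 2.400×10^-7 C.
V = 110.6 V
110.6 V × (1 kV / 1000 V) = 0.1106 kV

0.111 kV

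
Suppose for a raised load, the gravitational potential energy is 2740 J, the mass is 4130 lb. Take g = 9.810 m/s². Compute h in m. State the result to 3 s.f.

0.149 m

Rearranging: h = PE/(m·g).
PE = 2740 J; m = 4130 lb = 1873 kg; g = 9.810 m/s².
h = 0.1491 m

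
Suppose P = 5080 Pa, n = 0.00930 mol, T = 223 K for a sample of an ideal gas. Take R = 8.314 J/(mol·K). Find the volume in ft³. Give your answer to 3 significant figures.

0.120 ft³

From the ideal-gas law: V = nRT/P.
P = 5080 Pa; n = 0.00930 mol; T = 223 K; R = 8.314 J/(mol·K).
V = 0.003394 m³
0.003394 m³ × (1 ft³ / 0.02832 m³) = 0.1199 ft³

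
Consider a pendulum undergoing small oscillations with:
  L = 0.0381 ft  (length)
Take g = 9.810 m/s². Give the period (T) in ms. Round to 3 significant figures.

216 ms

T is given directly by: T = 2π√(L/g).
L = 0.0381 ft = 0.01161 m; g = 9.810 m/s².
T = 0.2162 s
0.2162 s × (1 ms / 0.001000 s) = 216.2 ms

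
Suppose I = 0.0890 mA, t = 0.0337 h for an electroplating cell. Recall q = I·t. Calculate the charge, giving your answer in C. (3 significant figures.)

q is given directly by: q = It.
I = 0.0890 mA = 8.900×10^-5 A; t = 0.0337 h = 121.3 s.
q = 0.01080 C  (the unit combination reduces to A·s = C)

0.0108 C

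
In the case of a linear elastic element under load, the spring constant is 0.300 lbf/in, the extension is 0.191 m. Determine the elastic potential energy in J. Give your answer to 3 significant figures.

U is given directly by: U = ½kx².
k = 0.300 lbf/in = 52.54 N/m; x = 0.191 m.
U = 0.9583 J  (the unit combination reduces to kg·m²/s² = J)

0.958 J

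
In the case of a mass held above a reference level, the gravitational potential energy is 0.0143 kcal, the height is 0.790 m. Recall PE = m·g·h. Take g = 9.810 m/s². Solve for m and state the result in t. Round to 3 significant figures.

0.00772 t

Solving PE = m·g·h for m: m = PE/(g·h).
PE = 0.0143 kcal = 59.83 J; h = 0.790 m; g = 9.810 m/s².
m = 7.720 kg
7.720 kg × (1 t / 1000 kg) = 0.007720 t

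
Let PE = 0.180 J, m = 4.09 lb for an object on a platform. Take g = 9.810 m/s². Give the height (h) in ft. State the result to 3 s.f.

0.0324 ft

Solving PE = m·g·h for h: h = PE/(m·g).
PE = 0.180 J; m = 4.09 lb = 1.855 kg; g = 9.810 m/s².
h = 0.009890 m
0.009890 m × (1 ft / 0.3048 m) = 0.03245 ft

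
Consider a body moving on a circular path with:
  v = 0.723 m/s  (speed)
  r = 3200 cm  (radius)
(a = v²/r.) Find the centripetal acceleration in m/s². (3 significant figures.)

a is given directly by: a = v²/r.
v = 0.723 m/s; r = 3200 cm = 32.00 m.
a = 0.01634 m/s²

0.0163 m/s²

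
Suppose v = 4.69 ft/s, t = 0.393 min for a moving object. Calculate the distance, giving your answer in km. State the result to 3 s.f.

Solving v = d/t for d: d = v·t.
v = 4.69 ft/s = 1.430 m/s; t = 0.393 min = 23.58 s.
d = 33.71 m
33.71 m × (1 km / 1000 m) = 0.03371 km

0.0337 km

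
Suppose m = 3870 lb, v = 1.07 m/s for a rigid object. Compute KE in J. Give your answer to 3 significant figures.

1000 J

KE is given directly by: KE = ½mv².
m = 3870 lb = 1755 kg; v = 1.07 m/s.
KE = 1005 J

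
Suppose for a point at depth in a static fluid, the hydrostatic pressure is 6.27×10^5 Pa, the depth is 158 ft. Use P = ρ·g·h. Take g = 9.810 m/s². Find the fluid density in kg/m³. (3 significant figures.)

1330 kg/m³

Solving P = ρ·g·h for ρ: ρ = P/(g·h).
P = 6.27×10^5 Pa; h = 158 ft = 48.16 m; g = 9.810 m/s².
ρ = 1327 kg/m³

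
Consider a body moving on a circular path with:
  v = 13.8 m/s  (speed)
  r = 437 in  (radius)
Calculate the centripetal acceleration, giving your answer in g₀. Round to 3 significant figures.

1.75 g₀

Directly: a = v²/r.
v = 13.8 m/s; r = 437 in = 11.10 m.
a = 17.16 m/s²
17.16 m/s² × (1 g₀ / 9.807 m/s²) = 1.750 g₀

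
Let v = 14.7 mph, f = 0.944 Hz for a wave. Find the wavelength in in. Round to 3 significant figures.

Rearranging: λ = v/f.
v = 14.7 mph = 6.571 m/s; f = 0.944 Hz.
λ = 6.961 m
6.961 m × (1 in / 0.02540 m) = 274.1 in

274 in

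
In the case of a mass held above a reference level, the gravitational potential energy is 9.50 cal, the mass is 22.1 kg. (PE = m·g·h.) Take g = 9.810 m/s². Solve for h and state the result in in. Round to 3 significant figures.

7.22 in

Rearranging: h = PE/(m·g).
PE = 9.50 cal = 39.75 J; m = 22.1 kg; g = 9.810 m/s².
h = 0.1833 m
0.1833 m × (1 in / 0.02540 m) = 7.218 in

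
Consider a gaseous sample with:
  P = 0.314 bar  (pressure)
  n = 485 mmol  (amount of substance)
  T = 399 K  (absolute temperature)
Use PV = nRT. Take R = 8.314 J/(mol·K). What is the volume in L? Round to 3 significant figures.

51.2 L

Rearranging PV = nRT for V: V = nRT/P.
P = 0.314 bar = 31400 Pa; n = 485 mmol = 0.4850 mol; T = 399 K; R = 8.314 J/(mol·K).
V = 0.05124 m³
0.05124 m³ × (1 L / 0.001000 m³) = 51.24 L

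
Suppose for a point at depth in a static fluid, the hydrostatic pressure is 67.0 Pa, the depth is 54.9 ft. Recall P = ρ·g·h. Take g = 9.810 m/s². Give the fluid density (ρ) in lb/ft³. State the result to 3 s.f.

0.0255 lb/ft³

Solving P = ρ·g·h for ρ: ρ = P/(g·h).
P = 67.0 Pa; h = 54.9 ft = 16.73 m; g = 9.810 m/s².
ρ = 0.4081 kg/m³
0.4081 kg/m³ × (1 lb/ft³ / 16.02 kg/m³) = 0.02548 lb/ft³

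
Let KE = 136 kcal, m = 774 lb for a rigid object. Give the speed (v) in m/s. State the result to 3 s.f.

Rearranging: v = √(2·KE/m).
KE = 136 kcal = 5.690×10^5 J; m = 774 lb = 351.1 kg.
v = 56.93 m/s

56.9 m/s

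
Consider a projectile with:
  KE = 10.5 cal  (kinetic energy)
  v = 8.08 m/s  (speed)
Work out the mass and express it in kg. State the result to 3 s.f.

Solving KE = ½mv² for m: m = 2·KE/v².
KE = 10.5 cal = 43.93 J; v = 8.08 m/s.
m = 1.346 kg

1.35 kg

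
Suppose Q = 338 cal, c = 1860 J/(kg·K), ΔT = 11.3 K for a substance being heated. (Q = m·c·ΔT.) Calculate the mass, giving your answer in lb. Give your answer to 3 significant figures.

Solving Q = m·c·ΔT for m: m = Q/(c·ΔT).
Q = 338 cal = 1414 J; c = 1860 J/(kg·K); ΔT = 11.3 K.
m = 0.06728 kg
0.06728 kg × (1 lb / 0.4536 kg) = 0.1483 lb

0.148 lb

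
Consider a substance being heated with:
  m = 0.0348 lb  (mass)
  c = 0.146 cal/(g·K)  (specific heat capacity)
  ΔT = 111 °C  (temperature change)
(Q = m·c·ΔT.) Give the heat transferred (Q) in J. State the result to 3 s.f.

1070 J

Q is given directly by: Q = mcΔT.
m = 0.0348 lb = 0.01579 kg; c = 0.146 cal/(g·K) = 610.9 J/(kg·K); ΔT = 111 °C = 111.0 K.
Q = 1070 J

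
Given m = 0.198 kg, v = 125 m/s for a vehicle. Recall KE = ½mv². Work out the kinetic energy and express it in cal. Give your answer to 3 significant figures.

370 cal

KE is given directly by: KE = ½mv².
m = 0.198 kg; v = 125 m/s.
KE = 1547 J
1547 J × (1 cal / 4.184 J) = 369.7 cal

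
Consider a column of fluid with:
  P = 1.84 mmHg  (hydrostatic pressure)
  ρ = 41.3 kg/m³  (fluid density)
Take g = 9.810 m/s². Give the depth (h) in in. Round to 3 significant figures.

23.8 in

Solving P = ρ·g·h for h: h = P/(ρ·g).
P = 1.84 mmHg = 245.3 Pa; ρ = 41.3 kg/m³; g = 9.810 m/s².
h = 0.6055 m
0.6055 m × (1 in / 0.02540 m) = 23.84 in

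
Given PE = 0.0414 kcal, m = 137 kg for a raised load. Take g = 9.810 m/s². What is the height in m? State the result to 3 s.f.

0.129 m

Rearranging: h = PE/(m·g).
PE = 0.0414 kcal = 173.2 J; m = 137 kg; g = 9.810 m/s².
h = 0.1289 m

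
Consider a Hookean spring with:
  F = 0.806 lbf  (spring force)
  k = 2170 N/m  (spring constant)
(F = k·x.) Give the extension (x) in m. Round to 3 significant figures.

0.00165 m

Rearranging F = k·x for x: x = F/k.
F = 0.806 lbf = 3.585 N; k = 2170 N/m.
x = 0.001652 m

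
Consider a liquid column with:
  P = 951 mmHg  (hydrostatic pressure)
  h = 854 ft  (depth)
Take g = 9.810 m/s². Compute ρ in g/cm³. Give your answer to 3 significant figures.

0.0497 g/cm³

Rearranging: ρ = P/(g·h).
P = 951 mmHg = 1.268×10^5 Pa; h = 854 ft = 260.3 m; g = 9.810 m/s².
ρ = 49.65 kg/m³
49.65 kg/m³ × (1 g/cm³ / 1000 kg/m³) = 0.04965 g/cm³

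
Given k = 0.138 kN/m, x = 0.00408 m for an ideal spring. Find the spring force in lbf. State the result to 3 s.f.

F is given directly by: F = kx.
k = 0.138 kN/m = 138.0 N/m; x = 0.00408 m.
F = 0.5630 N  (the unit combination reduces to kg·m/s² = N)
0.5630 N × (1 lbf / 4.448 N) = 0.1266 lbf

0.127 lbf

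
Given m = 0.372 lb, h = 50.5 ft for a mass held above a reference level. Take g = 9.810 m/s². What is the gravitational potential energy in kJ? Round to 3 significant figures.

0.0255 kJ

Directly: PE = mgh.
m = 0.372 lb = 0.1687 kg; h = 50.5 ft = 15.39 m; g = 9.810 m/s².
PE = 25.48 J
25.48 J × (1 kJ / 1000 J) = 0.02548 kJ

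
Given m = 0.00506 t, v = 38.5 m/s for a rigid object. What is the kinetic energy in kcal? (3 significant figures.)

KE is given directly by: KE = ½mv².
m = 0.00506 t = 5.060 kg; v = 38.5 m/s.
KE = 3750 J  (the unit combination reduces to kg·m²/s² = J)
3750 J × (1 kcal / 4184 J) = 0.8963 kcal

0.896 kcal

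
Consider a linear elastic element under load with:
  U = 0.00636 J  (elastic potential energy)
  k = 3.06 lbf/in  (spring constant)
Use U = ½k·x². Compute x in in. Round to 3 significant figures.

0.192 in

Solving U = ½k·x² for x: x = √(2U/k).
U = 0.00636 J; k = 3.06 lbf/in = 535.9 N/m.
x = 0.004872 m
0.004872 m × (1 in / 0.02540 m) = 0.1918 in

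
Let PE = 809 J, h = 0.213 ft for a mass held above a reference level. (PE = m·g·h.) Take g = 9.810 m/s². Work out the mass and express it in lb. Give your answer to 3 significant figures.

2800 lb

Solving PE = m·g·h for m: m = PE/(g·h).
PE = 809 J; h = 0.213 ft = 0.06492 m; g = 9.810 m/s².
m = 1270 kg
1270 kg × (1 lb / 0.4536 kg) = 2800 lb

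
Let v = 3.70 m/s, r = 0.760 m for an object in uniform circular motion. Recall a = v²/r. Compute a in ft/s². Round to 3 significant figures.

a is given directly by: a = v²/r.
v = 3.70 m/s; r = 0.760 m.
a = 18.01 m/s²
18.01 m/s² × (1 ft/s² / 0.3048 m/s²) = 59.10 ft/s²

59.1 ft/s²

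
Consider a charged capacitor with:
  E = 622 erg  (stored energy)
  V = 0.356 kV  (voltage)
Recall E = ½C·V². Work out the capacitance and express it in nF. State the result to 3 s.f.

Rearranging: C = 2E/V².
E = 622 erg = 6.220×10^-5 J; V = 0.356 kV = 356.0 V.
C = 9.816×10^-10 F
9.816×10^-10 F × (1 nF / 1.000×10^-9 F) = 0.9816 nF

0.982 nF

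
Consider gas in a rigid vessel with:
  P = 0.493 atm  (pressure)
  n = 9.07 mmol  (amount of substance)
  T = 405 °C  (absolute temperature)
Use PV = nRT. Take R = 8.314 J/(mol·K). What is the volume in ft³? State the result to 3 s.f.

0.0362 ft³

From the ideal-gas law: V = nRT/P.
P = 0.493 atm = 49953 Pa; n = 9.07 mmol = 0.009070 mol; T = 405 °C = 678.1 K; R = 8.314 J/(mol·K).
V = 0.001024 m³
0.001024 m³ × (1 ft³ / 0.02832 m³) = 0.03615 ft³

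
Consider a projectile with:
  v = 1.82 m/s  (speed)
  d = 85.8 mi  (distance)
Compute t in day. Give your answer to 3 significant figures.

Rearranging: t = d/v.
v = 1.82 m/s; d = 85.8 mi = 1.381×10^5 m.
t = 75869 s
75869 s × (1 day / 86400 s) = 0.8781 day

0.878 day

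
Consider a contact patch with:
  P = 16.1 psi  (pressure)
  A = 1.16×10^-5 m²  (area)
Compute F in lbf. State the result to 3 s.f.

0.289 lbf

Solving P = F/A for F: F = P·A.
P = 16.1 psi = 1.110×10^5 Pa; A = 1.16×10^-5 m².
F = 1.288 N
1.288 N × (1 lbf / 4.448 N) = 0.2895 lbf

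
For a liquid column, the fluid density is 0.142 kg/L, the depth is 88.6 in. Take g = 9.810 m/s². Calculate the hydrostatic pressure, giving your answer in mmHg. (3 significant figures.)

23.5 mmHg

Directly: P = ρgh.
ρ = 0.142 kg/L = 142.0 kg/m³; h = 88.6 in = 2.250 m; g = 9.810 m/s².
P = 3135 Pa  (the unit combination reduces to kg/(m·s²) = Pa)
3135 Pa × (1 mmHg / 133.3 Pa) = 23.51 mmHg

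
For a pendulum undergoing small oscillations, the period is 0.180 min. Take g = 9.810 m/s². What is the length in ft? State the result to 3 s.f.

Rearranging: L = g·(T/2π)².
T = 0.180 min = 10.80 s; g = 9.810 m/s².
L = 28.98 m
28.98 m × (1 ft / 0.3048 m) = 95.09 ft

95.1 ft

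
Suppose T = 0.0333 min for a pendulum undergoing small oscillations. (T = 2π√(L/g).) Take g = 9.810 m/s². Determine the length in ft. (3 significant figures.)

3.25 ft

Rearranging: L = g·(T/2π)².
T = 0.0333 min = 1.998 s; g = 9.810 m/s².
L = 0.9920 m
0.9920 m × (1 ft / 0.3048 m) = 3.255 ft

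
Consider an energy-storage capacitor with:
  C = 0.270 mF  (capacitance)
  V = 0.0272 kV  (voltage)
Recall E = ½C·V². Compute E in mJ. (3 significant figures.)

E is given directly by: E = ½CV².
C = 0.270 mF = 2.700×10^-4 F; V = 0.0272 kV = 27.20 V.
E = 0.09988 J
0.09988 J × (1 mJ / 0.001000 J) = 99.88 mJ

99.9 mJ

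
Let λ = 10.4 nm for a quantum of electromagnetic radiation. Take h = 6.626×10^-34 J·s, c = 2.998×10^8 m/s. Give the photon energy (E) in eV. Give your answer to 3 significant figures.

Directly: E = hc/λ.
λ = 10.4 nm = 1.040×10^-8 m; h = 6.626×10^-34 J·s; c = 2.998×10^8 m/s.
E = 1.910×10^-17 J
1.910×10^-17 J × (1 eV / 1.602×10^-19 J) = 119.2 eV

119 eV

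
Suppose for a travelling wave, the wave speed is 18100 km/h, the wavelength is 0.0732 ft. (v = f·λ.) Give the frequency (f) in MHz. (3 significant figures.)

0.225 MHz

Solving v = f·λ for f: f = v/λ.
v = 18100 km/h = 5028 m/s; λ = 0.0732 ft = 0.02231 m.
f = 2.253×10^5 Hz
2.253×10^5 Hz × (1 MHz / 1.000×10^6 Hz) = 0.2253 MHz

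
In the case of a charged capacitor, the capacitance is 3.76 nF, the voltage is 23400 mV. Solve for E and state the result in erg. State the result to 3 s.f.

Directly: E = ½CV².
C = 3.76 nF = 3.760×10^-9 F; V = 23400 mV = 23.40 V.
E = 1.029×10^-6 J
1.029×10^-6 J × (1 erg / 1.000×10^-7 J) = 10.29 erg

10.3 erg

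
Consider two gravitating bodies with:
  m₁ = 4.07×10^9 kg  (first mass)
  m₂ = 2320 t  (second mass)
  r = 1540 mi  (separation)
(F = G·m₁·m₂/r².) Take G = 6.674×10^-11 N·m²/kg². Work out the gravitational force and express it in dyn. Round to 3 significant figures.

0.0103 dyn

From Newton's law of gravitation: F = Gm₁m₂/r².
m₁ = 4.07×10^9 kg; m₂ = 2320 t = 2.320×10^6 kg; r = 1540 mi = 2.478×10^6 m; G = 6.674×10^-11 N·m²/kg².
F = 1.026×10^-7 N
1.026×10^-7 N × (1 dyn / 1.000×10^-5 N) = 0.01026 dyn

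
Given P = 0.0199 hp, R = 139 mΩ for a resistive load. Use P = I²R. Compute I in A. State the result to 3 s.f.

Rearranging P = I²R for I: I = √(P/R).
P = 0.0199 hp = 14.84 W; R = 139 mΩ = 0.1390 Ω.
I = 10.33 A

10.3 A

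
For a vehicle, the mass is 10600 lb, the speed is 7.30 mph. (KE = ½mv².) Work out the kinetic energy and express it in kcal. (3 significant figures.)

KE is given directly by: KE = ½mv².
m = 10600 lb = 4808 kg; v = 7.30 mph = 3.263 m/s.
KE = 25602 J
25602 J × (1 kcal / 4184 J) = 6.119 kcal

6.12 kcal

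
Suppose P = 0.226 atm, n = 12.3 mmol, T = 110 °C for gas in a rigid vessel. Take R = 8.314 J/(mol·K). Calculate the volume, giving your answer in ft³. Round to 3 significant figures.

Solving PV = nRT for V: V = nRT/P.
P = 0.226 atm = 22899 Pa; n = 12.3 mmol = 0.01230 mol; T = 110 °C = 383.1 K; R = 8.314 J/(mol·K).
V = 0.001711 m³
0.001711 m³ × (1 ft³ / 0.02832 m³) = 0.06042 ft³

0.0604 ft³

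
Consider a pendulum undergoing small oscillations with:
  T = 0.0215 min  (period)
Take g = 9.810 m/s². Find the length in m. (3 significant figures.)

0.414 m

Solving T = 2π√(L/g) for L: L = g·(T/2π)².
T = 0.0215 min = 1.290 s; g = 9.810 m/s².
L = 0.4135 m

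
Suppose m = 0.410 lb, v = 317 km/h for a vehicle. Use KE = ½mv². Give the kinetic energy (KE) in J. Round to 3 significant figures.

Directly: KE = ½mv².
m = 0.410 lb = 0.1860 kg; v = 317 km/h = 88.06 m/s.
KE = 721.0 J  (the unit combination reduces to kg·m²/s² = J)

721 J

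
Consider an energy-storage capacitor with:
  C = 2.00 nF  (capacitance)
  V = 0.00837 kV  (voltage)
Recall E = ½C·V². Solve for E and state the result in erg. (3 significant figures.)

E is given directly by: E = ½CV².
C = 2.00 nF = 2.000×10^-9 F; V = 0.00837 kV = 8.370 V.
E = 7.006×10^-8 J  (the unit combination reduces to kg·m²/s² = J)
7.006×10^-8 J × (1 erg / 1.000×10^-7 J) = 0.7006 erg

0.701 erg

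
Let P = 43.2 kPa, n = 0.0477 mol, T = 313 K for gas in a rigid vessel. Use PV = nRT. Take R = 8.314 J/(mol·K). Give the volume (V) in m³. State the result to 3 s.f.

0.00287 m³

Solving PV = nRT for V: V = nRT/P.
P = 43.2 kPa = 43200 Pa; n = 0.0477 mol; T = 313 K; R = 8.314 J/(mol·K).
V = 0.002873 m³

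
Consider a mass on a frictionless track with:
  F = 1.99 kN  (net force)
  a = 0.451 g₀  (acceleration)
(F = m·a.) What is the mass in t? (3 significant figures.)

From Newton's second law: m = F/a.
F = 1.99 kN = 1990 N; a = 0.451 g₀ = 4.423 m/s².
m = 449.9 kg
449.9 kg × (1 t / 1000 kg) = 0.4499 t

0.450 t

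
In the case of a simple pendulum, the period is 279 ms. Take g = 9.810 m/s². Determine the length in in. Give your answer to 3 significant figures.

0.762 in

Solving T = 2π√(L/g) for L: L = g·(T/2π)².
T = 279 ms = 0.2790 s; g = 9.810 m/s².
L = 0.01934 m
0.01934 m × (1 in / 0.02540 m) = 0.7615 in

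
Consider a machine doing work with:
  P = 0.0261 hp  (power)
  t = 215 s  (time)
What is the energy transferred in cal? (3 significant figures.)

Rearranging P = W/t for W: W = P·t.
P = 0.0261 hp = 19.46 W; t = 215 s.
W = 4184 J
4184 J × (1 cal / 4.184 J) = 1000 cal

1000 cal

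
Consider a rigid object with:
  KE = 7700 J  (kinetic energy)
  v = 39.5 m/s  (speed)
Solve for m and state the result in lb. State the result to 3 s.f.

Rearranging: m = 2·KE/v².
KE = 7700 J; v = 39.5 m/s.
m = 9.870 kg
9.870 kg × (1 lb / 0.4536 kg) = 21.76 lb

21.8 lb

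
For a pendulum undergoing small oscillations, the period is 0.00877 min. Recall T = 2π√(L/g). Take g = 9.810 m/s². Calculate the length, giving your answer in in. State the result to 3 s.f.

2.71 in

Rearranging T = 2π√(L/g) for L: L = g·(T/2π)².
T = 0.00877 min = 0.5262 s; g = 9.810 m/s².
L = 0.06880 m
0.06880 m × (1 in / 0.02540 m) = 2.709 in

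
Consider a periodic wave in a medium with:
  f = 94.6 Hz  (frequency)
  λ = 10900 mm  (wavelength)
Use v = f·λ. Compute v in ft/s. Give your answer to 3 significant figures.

3380 ft/s

Directly: v = fλ.
f = 94.6 Hz; λ = 10900 mm = 10.90 m.
v = 1031 m/s
1031 m/s × (1 ft/s / 0.3048 m/s) = 3383 ft/s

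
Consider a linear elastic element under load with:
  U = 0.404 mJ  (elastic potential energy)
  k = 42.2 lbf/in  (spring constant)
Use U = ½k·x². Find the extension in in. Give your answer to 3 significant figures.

Solving U = ½k·x² for x: x = √(2U/k).
U = 0.404 mJ = 4.040×10^-4 J; k = 42.2 lbf/in = 7390 N/m.
x = 3.307×10^-4 m
3.307×10^-4 m × (1 in / 0.02540 m) = 0.01302 in

0.0130 in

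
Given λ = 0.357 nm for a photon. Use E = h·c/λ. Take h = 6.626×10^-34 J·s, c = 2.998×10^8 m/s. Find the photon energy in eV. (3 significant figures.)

3470 eV

E is given directly by: E = hc/λ.
λ = 0.357 nm = 3.570×10^-10 m; h = 6.626×10^-34 J·s; c = 2.998×10^8 m/s.
E = 5.564×10^-16 J
5.564×10^-16 J × (1 eV / 1.602×10^-19 J) = 3473 eV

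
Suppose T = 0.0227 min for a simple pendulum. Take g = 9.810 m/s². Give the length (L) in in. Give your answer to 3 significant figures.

Rearranging T = 2π√(L/g) for L: L = g·(T/2π)².
T = 0.0227 min = 1.362 s; g = 9.810 m/s².
L = 0.4610 m
0.4610 m × (1 in / 0.02540 m) = 18.15 in

18.1 in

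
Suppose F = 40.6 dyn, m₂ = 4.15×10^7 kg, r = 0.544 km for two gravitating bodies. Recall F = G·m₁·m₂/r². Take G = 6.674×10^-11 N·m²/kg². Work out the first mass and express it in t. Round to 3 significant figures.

Rearranging: m₁ = F·r²/(G·m₂).
F = 40.6 dyn = 4.060×10^-4 N; m₂ = 4.15×10^7 kg; r = 0.544 km = 544.0 m; G = 6.674×10^-11 N·m²/kg².
m₁ = 43380 kg
43380 kg × (1 t / 1000 kg) = 43.38 t

43.4 t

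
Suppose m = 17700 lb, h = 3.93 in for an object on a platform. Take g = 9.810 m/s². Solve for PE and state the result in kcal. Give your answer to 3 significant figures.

PE is given directly by: PE = mgh.
m = 17700 lb = 8029 kg; h = 3.93 in = 0.09982 m; g = 9.810 m/s².
PE = 7862 J  (the unit combination reduces to kg·m²/s² = J)
7862 J × (1 kcal / 4184 J) = 1.879 kcal

1.88 kcal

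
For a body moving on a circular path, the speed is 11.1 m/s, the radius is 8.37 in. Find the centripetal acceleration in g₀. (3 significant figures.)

59.1 g₀

a is given directly by: a = v²/r.
v = 11.1 m/s; r = 8.37 in = 0.2126 m.
a = 579.5 m/s²
579.5 m/s² × (1 g₀ / 9.807 m/s²) = 59.10 g₀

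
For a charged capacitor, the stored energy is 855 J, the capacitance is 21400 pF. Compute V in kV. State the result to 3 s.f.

283 kV

Solving E = ½C·V² for V: V = √(2E/C).
E = 855 J; C = 21400 pF = 2.140×10^-8 F.
V = 2.827×10^5 V  (the unit combination reduces to kg·m²/(A·s³) = V)
2.827×10^5 V × (1 kV / 1000 V) = 282.7 kV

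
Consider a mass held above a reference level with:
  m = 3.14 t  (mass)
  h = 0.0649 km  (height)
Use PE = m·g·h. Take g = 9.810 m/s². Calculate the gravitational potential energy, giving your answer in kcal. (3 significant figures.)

478 kcal

Directly: PE = mgh.
m = 3.14 t = 3140 kg; h = 0.0649 km = 64.90 m; g = 9.810 m/s².
PE = 1.999×10^6 J  (the unit combination reduces to kg·m²/s² = J)
1.999×10^6 J × (1 kcal / 4184 J) = 477.8 kcal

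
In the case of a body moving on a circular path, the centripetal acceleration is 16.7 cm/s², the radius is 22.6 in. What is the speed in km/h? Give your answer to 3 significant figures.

1.11 km/h

Solving a = v²/r for v: v = √(a·r).
a = 16.7 cm/s² = 0.1670 m/s²; r = 22.6 in = 0.5740 m.
v = 0.3096 m/s
0.3096 m/s × (1 km/h / 0.2778 m/s) = 1.115 km/h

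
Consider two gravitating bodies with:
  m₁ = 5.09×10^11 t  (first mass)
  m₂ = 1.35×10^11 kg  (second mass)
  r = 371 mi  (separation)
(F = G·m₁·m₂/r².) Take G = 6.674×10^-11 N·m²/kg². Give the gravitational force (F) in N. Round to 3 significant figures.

F is given directly by: F = Gm₁m₂/r².
m₁ = 5.09×10^11 t = 5.090×10^14 kg; m₂ = 1.35×10^11 kg; r = 371 mi = 5.971×10^5 m; G = 6.674×10^-11 N·m²/kg².
F = 12864 N  (the unit combination reduces to kg·m/s² = N)

12900 N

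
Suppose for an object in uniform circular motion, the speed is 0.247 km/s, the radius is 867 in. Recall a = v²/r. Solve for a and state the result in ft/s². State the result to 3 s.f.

Directly: a = v²/r.
v = 0.247 km/s = 247.0 m/s; r = 867 in = 22.02 m.
a = 2770 m/s²
2770 m/s² × (1 ft/s² / 0.3048 m/s²) = 9089 ft/s²

9090 ft/s²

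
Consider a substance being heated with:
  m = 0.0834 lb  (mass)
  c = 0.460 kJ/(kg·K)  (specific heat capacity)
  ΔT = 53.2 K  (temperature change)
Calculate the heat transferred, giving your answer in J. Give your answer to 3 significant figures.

926 J

Q is given directly by: Q = mcΔT.
m = 0.0834 lb = 0.03783 kg; c = 0.460 kJ/(kg·K) = 460.0 J/(kg·K); ΔT = 53.2 K.
Q = 925.8 J  (the unit combination reduces to kg·m²/s² = J)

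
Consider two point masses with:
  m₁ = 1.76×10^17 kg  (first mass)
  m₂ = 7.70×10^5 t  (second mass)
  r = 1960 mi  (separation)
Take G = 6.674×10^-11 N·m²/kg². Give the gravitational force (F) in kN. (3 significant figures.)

0.909 kN

From Newton's law of gravitation: F = Gm₁m₂/r².
m₁ = 1.76×10^17 kg; m₂ = 7.70×10^5 t = 7.700×10^8 kg; r = 1960 mi = 3.154×10^6 m; G = 6.674×10^-11 N·m²/kg².
F = 909.0 N  (the unit combination reduces to kg·m/s² = N)
909.0 N × (1 kN / 1000 N) = 0.9090 kN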